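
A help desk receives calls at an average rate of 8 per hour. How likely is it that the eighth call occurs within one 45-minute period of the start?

Over the interval, μ = 8 × 0.75 = 6 (a 45-minute period = 0.75 hours).
The eighth arrival falls in the interval iff at least 8 events occur there: P(S_8 ≤ t) = P(N ≥ 8) = 1 − P(N ≤ 7) ≈ 0.2560.

0.2560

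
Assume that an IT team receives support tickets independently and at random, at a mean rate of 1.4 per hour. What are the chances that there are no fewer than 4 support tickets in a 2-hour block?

0.3081

Over the interval, μ = 1.4 × 2 = 2.8 (a 2-hour block = 2 hours).
P(N ≥ 4) = 1 − P(N ≤ 3) = 1 − Σ_{j=0}^{3} e^(−μ) μ^j/j! ≈ 0.3081.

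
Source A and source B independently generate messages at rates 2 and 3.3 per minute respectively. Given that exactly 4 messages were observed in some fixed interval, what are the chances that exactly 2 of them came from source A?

Given the total, each event is independently from source A with probability p = λ_A/(λ_A+λ_B) = 2/5.3 ≈ 0.3774.
So K ~ Binomial(4, 2/5.3): P(K = 2) = C(4,2) · (2/5.3)^2 · (3.3/5.3)^2 ≈ 0.3312.

0.3312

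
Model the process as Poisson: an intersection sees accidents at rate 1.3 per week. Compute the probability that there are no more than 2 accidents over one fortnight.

0.5184

Over the interval, μ = 1.3 × 2 = 2.6 (a fortnight = 2 weeks).
P(N ≤ 2) = Σ_{j=0}^{2} e^(−μ) μ^j/j! ≈ 0.5184.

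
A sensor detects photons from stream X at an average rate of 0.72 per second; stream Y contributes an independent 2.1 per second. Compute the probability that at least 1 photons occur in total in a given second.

0.9404

Independent Poisson processes superpose: combined rate λ = 0.72 + 2.1 = 2.82 per second.
So μ = 2.82.
P(N ≥ 1) = 1 − P(N ≤ 0) ≈ 0.9404.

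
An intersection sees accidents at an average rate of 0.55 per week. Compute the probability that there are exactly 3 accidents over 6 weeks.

0.2209

Over the interval, μ = 0.55 × 6 = 3.3 (6 weeks).
P(N = 3) = e^(−μ) μ^3/3! = e^(−3.3) · 3.3^3/6 ≈ 0.2209.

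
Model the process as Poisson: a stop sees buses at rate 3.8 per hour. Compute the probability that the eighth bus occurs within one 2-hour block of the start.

0.4900

Over the interval, μ = 3.8 × 2 = 7.6 (a 2-hour block = 2 hours).
The eighth arrival falls in the interval iff at least 8 events occur there: P(S_8 ≤ t) = P(N ≥ 8) = 1 − P(N ≤ 7) ≈ 0.4900.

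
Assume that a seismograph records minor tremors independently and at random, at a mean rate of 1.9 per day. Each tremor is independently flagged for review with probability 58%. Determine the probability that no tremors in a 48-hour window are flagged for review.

Thinning: the tremors that are flagged for review themselves form a Poisson process with rate 0.58 × 1.9 = 1.102 per day.
Over the interval, μ = 1.102 × 2 = 2.204 (a 48-hour window = 2 days).
P(N = 0) = e^(−2.204) · 2.204^0/0! ≈ 0.1104.

0.1104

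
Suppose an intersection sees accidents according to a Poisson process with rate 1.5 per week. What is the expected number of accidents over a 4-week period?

E[N] = λt = 1.5 × 4 = 6 (a 4-week period = 4 weeks).

6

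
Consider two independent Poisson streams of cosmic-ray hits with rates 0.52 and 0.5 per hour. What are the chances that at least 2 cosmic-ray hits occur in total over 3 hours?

0.8096

Independent Poisson processes superpose: combined rate λ = 0.52 + 0.5 = 1.02 per hour.
Over the interval, μ = 1.02 × 3 = 3.06 (3 hours).
P(N ≥ 2) = 1 − P(N ≤ 1) ≈ 0.8096.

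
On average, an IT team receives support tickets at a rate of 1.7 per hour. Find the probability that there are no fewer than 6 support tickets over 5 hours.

Over the interval, μ = 1.7 × 5 = 8.5 (5 hours).
P(N ≥ 6) = 1 − P(N ≤ 5) = 1 − Σ_{j=0}^{5} e^(−μ) μ^j/j! ≈ 0.8504.

0.8504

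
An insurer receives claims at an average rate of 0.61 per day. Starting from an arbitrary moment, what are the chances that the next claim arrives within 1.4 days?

0.5743

Inter-arrival times are exponential with rate λ = 0.61 per day.
P(T ≤ 1.4) = 1 − e^(−λt) = 1 − e^(−0.61 × 1.4) = 1 − e^(−0.854) ≈ 0.5743.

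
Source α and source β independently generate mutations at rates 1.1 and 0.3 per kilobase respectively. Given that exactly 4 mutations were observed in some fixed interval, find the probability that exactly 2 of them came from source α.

0.1701

Given the total, each event is independently from source α with probability p = λ_α/(λ_α+λ_β) = 1.1/1.4 ≈ 0.7857.
So K ~ Binomial(4, 1.1/1.4): P(K = 2) = C(4,2) · (1.1/1.4)^2 · (0.3/1.4)^2 ≈ 0.1701.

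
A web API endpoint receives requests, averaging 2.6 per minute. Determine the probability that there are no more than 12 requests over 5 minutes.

0.4631

Over the interval, μ = 2.6 × 5 = 13 (5 minutes).
P(N ≤ 12) = Σ_{j=0}^{12} e^(−μ) μ^j/j! ≈ 0.4631.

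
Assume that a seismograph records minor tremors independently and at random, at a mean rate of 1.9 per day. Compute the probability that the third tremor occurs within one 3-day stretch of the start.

0.9232

Over the interval, μ = 1.9 × 3 = 5.7 (a 3-day stretch = 3 days).
The third arrival falls in the interval iff at least 3 events occur there: P(S_3 ≤ t) = P(N ≥ 3) = 1 − P(N ≤ 2) ≈ 0.9232.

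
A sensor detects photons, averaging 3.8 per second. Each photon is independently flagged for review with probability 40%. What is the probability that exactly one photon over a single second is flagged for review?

Thinning: the photons that are flagged for review themselves form a Poisson process with rate 0.4 × 3.8 = 1.52 per second.
So μ = 1.52.
P(N = 1) = e^(−1.52) · 1.52^1/1! ≈ 0.3324.

0.3324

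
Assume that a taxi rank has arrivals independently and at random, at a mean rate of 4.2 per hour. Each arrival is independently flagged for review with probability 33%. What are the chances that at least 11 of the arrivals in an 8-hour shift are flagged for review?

0.5506

Thinning: the arrivals that are flagged for review themselves form a Poisson process with rate 0.33 × 4.2 = 1.386 per hour.
Over the interval, μ = 1.386 × 8 = 11.088 (an 8-hour shift = 8 hours).
P(N ≥ 11) = 1 − P(N ≤ 10) ≈ 0.5506.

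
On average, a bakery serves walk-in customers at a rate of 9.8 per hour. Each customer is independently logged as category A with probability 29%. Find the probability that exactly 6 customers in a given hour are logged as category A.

Thinning: the customers that are logged as category A themselves form a Poisson process with rate 0.29 × 9.8 = 2.842 per hour.
So μ = 2.842.
P(N = 6) = e^(−2.842) · 2.842^6/6! ≈ 0.0427.

0.0427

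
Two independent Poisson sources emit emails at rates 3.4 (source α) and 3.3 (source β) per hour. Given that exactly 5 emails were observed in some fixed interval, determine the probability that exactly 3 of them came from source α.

Given the total, each event is independently from source α with probability p = λ_α/(λ_α+λ_β) = 3.4/6.7 ≈ 0.5075.
So K ~ Binomial(5, 3.4/6.7): P(K = 3) = C(5,3) · (3.4/6.7)^3 · (3.3/6.7)^2 ≈ 0.3170.

0.3170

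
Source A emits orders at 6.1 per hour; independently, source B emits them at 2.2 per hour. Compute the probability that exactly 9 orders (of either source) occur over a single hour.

Independent Poisson processes superpose: combined rate λ = 6.1 + 2.2 = 8.3 per hour.
So μ = 8.3.
P(N = 9) = e^(−8.3) · 8.3^9/9! ≈ 0.1280.

0.1280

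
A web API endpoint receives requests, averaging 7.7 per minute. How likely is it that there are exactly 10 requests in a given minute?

0.0914

With mean μ = 7.7 per minute,
P(N = 10) = e^(−μ) μ^10/10! = e^(−7.7) · 7.7^10/3628800 ≈ 0.0914.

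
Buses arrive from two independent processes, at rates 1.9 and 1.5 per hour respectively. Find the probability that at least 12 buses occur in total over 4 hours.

Independent Poisson processes superpose: combined rate λ = 1.9 + 1.5 = 3.4 per hour.
Over the interval, μ = 3.4 × 4 = 13.6 (4 hours).
P(N ≥ 12) = 1 − P(N ≤ 11) ≈ 0.7048.

0.7048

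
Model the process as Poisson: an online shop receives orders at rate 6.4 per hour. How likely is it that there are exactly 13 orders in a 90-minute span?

Over the interval, μ = 6.4 × 1.5 = 9.6 (a 90-minute span = 1.5 hours).
P(N = 13) = e^(−μ) μ^13/13! = e^(−9.6) · 9.6^13/6227020800 ≈ 0.0640.

0.0640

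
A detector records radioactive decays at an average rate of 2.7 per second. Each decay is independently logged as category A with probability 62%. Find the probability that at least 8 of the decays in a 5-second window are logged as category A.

Thinning: the decays that are logged as category A themselves form a Poisson process with rate 0.62 × 2.7 = 1.674 per second.
Over the interval, μ = 1.674 × 5 = 8.37 (a 5-second window = 5 seconds).
P(N ≥ 8) = 1 − P(N ≤ 7) ≈ 0.5974.

0.5974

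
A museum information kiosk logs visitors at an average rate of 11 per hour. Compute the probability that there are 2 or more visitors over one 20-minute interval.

0.8807

Over the interval, μ = 11 × 1/3 ≈ 3.66667 (a 20-minute interval = 1/3 hours).
P(N ≥ 2) = 1 − P(N ≤ 1) = 1 − Σ_{j=0}^{1} e^(−μ) μ^j/j! ≈ 0.8807.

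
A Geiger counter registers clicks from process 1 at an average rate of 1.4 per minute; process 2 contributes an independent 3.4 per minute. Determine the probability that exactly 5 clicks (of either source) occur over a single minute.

Independent Poisson processes superpose: combined rate λ = 1.4 + 3.4 = 4.8 per minute.
So μ = 4.8.
P(N = 5) = e^(−4.8) · 4.8^5/5! ≈ 0.1747.

0.1747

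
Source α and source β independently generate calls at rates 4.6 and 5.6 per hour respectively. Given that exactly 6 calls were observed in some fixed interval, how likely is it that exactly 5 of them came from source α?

0.0615

Given the total, each event is independently from source α with probability p = λ_α/(λ_α+λ_β) = 4.6/10.2 ≈ 0.4510.
So K ~ Binomial(6, 4.6/10.2): P(K = 5) = C(6,5) · (4.6/10.2)^5 · (5.6/10.2)^1 ≈ 0.0615.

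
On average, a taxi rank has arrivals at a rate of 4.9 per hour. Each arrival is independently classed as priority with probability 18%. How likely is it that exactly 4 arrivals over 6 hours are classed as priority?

0.1644

Thinning: the arrivals that are classed as priority themselves form a Poisson process with rate 0.18 × 4.9 = 0.882 per hour.
Over the interval, μ = 0.882 × 6 = 5.292 (6 hours).
P(N = 4) = e^(−5.292) · 5.292^4/4! ≈ 0.1644.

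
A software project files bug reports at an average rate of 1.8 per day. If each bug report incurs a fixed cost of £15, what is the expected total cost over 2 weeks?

£378

E[N] = 1.8 × 14 = 25.2 (2 weeks = 14 days); E[cost] = 25.2 × £15 = £378.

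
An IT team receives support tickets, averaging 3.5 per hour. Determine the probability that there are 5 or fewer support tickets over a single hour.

With mean μ = 3.5 per hour,
P(N ≤ 5) = Σ_{j=0}^{5} e^(−μ) μ^j/j! ≈ 0.8576.

0.8576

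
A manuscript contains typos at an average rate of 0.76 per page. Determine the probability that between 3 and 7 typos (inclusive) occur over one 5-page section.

Over the interval, μ = 0.76 × 5 = 3.8 (a 5-page section = 5 pages).
P(3 ≤ N ≤ 7) = Σ_{j=3}^{7} e^(−3.8) · 3.8^j/j! ≈ 0.6910.

0.6910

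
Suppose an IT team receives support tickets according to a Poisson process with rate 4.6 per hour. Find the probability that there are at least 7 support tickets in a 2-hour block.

Over the interval, μ = 4.6 × 2 = 9.2 (a 2-hour block = 2 hours).
P(N ≥ 7) = 1 − P(N ≤ 6) = 1 − Σ_{j=0}^{6} e^(−μ) μ^j/j! ≈ 0.8108.

0.8108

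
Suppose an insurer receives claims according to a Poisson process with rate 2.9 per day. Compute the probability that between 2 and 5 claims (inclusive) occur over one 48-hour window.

0.4577

Over the interval, μ = 2.9 × 2 = 5.8 (a 48-hour window = 2 days).
P(2 ≤ N ≤ 5) = Σ_{j=2}^{5} e^(−5.8) · 5.8^j/j! ≈ 0.4577.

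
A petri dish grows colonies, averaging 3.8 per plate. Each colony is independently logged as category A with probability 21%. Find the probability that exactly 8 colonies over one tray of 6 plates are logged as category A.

0.0571

Thinning: the colonies that are logged as category A themselves form a Poisson process with rate 0.21 × 3.8 = 0.798 per plate.
Over the interval, μ = 0.798 × 6 = 4.788 (a tray of 6 plates = 6 plates).
P(N = 8) = e^(−4.788) · 4.788^8/8! ≈ 0.0571.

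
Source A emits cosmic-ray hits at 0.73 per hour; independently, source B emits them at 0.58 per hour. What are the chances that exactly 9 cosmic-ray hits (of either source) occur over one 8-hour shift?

Independent Poisson processes superpose: combined rate λ = 0.73 + 0.58 = 1.31 per hour.
Over the interval, μ = 1.31 × 8 = 10.48 (an 8-hour shift = 8 hours).
P(N = 9) = e^(−10.48) · 10.48^9/9! ≈ 0.1181.

0.1181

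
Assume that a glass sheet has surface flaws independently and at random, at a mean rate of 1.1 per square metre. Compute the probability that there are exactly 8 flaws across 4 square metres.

0.0428

Over the interval, μ = 1.1 × 4 = 4.4 (4 square metres).
P(N = 8) = e^(−μ) μ^8/8! = e^(−4.4) · 4.4^8/40320 ≈ 0.0428.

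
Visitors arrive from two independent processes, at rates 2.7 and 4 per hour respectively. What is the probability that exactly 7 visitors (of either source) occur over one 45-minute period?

Independent Poisson processes superpose: combined rate λ = 2.7 + 4 = 6.7 per hour.
Over the interval, μ = 6.7 × 0.75 = 5.025 (a 45-minute period = 0.75 hours).
P(N = 7) = e^(−5.025) · 5.025^7/7! ≈ 0.1055.

0.1055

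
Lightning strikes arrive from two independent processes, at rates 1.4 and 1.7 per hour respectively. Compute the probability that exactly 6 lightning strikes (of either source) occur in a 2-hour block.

Independent Poisson processes superpose: combined rate λ = 1.4 + 1.7 = 3.1 per hour.
Over the interval, μ = 3.1 × 2 = 6.2 (a 2-hour block = 2 hours).
P(N = 6) = e^(−6.2) · 6.2^6/6! ≈ 0.1601.

0.1601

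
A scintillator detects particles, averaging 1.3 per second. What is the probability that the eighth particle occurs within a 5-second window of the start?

0.3272

Over the interval, μ = 1.3 × 5 = 6.5 (a 5-second window = 5 seconds).
The eighth arrival falls in the interval iff at least 8 events occur there: P(S_8 ≤ t) = P(N ≥ 8) = 1 − P(N ≤ 7) ≈ 0.3272.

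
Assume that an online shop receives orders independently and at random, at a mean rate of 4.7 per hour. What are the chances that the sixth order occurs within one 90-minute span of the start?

0.7056

Over the interval, μ = 4.7 × 1.5 = 7.05 (a 90-minute span = 1.5 hours).
The sixth arrival falls in the interval iff at least 6 events occur there: P(S_6 ≤ t) = P(N ≥ 6) = 1 − P(N ≤ 5) ≈ 0.7056.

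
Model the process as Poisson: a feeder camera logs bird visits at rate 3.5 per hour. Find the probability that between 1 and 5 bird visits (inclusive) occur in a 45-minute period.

0.8767

Over the interval, μ = 3.5 × 0.75 = 2.625 (a 45-minute period = 0.75 hours).
P(1 ≤ N ≤ 5) = Σ_{j=1}^{5} e^(−2.625) · 2.625^j/j! ≈ 0.8767.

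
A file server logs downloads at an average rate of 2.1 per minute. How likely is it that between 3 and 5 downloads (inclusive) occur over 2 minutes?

Over the interval, μ = 2.1 × 2 = 4.2 (2 minutes).
P(3 ≤ N ≤ 5) = Σ_{j=3}^{5} e^(−4.2) · 4.2^j/j! ≈ 0.5429.

0.5429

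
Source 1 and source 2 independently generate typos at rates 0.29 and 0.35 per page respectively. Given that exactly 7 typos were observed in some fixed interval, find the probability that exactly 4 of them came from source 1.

Given the total, each event is independently from source 1 with probability p = λ_1/(λ_1+λ_2) = 0.29/0.64 ≈ 0.4531.
So K ~ Binomial(7, 0.29/0.64): P(K = 4) = C(7,4) · (0.29/0.64)^4 · (0.35/0.64)^3 ≈ 0.2413.

0.2413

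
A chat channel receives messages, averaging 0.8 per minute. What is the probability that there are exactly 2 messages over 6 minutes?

Over the interval, μ = 0.8 × 6 = 4.8 (6 minutes).
P(N = 2) = e^(−μ) μ^2/2! = e^(−4.8) · 4.8^2/2 ≈ 0.0948.

0.0948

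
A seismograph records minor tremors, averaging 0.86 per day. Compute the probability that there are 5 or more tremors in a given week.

Over the interval, μ = 0.86 × 7 = 6.02 (a week = 7 days).
P(N ≥ 5) = 1 − P(N ≤ 4) = 1 − Σ_{j=0}^{4} e^(−μ) μ^j/j! ≈ 0.7176.

0.7176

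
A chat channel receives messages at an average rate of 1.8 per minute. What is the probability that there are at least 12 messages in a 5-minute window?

0.1970

Over the interval, μ = 1.8 × 5 = 9 (a 5-minute window = 5 minutes).
P(N ≥ 12) = 1 − P(N ≤ 11) = 1 − Σ_{j=0}^{11} e^(−μ) μ^j/j! ≈ 0.1970.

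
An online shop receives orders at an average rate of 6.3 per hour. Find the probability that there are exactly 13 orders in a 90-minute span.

Over the interval, μ = 6.3 × 1.5 = 9.45 (a 90-minute span = 1.5 hours).
P(N = 13) = e^(−μ) μ^13/13! = e^(−9.45) · 9.45^13/6227020800 ≈ 0.0606.

0.0606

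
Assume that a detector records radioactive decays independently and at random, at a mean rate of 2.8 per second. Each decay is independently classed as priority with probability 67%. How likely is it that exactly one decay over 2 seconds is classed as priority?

Thinning: the decays that are classed as priority themselves form a Poisson process with rate 0.67 × 2.8 = 1.876 per second.
Over the interval, μ = 1.876 × 2 = 3.752 (2 seconds).
P(N = 1) = e^(−3.752) · 3.752^1/1! ≈ 0.0881.

0.0881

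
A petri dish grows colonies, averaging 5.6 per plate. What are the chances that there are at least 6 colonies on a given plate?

0.4881

With mean μ = 5.6 per plate,
P(N ≥ 6) = 1 − P(N ≤ 5) = 1 − Σ_{j=0}^{5} e^(−μ) μ^j/j! ≈ 0.4881.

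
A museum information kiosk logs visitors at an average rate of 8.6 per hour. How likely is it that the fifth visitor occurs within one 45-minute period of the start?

Over the interval, μ = 8.6 × 0.75 = 6.45 (a 45-minute period = 0.75 hours).
The fifth arrival falls in the interval iff at least 5 events occur there: P(S_5 ≤ t) = P(N ≥ 5) = 1 − P(N ≤ 4) ≈ 0.7707.

0.7707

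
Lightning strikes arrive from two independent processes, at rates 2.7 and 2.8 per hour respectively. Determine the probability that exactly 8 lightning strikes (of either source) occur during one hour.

Independent Poisson processes superpose: combined rate λ = 2.7 + 2.8 = 5.5 per hour.
So μ = 5.5.
P(N = 8) = e^(−5.5) · 5.5^8/8! ≈ 0.0849.

0.0849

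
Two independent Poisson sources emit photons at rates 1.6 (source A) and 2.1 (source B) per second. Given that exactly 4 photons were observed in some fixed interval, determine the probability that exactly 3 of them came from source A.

0.1836

Given the total, each event is independently from source A with probability p = λ_A/(λ_A+λ_B) = 1.6/3.7 ≈ 0.4324.
So K ~ Binomial(4, 1.6/3.7): P(K = 3) = C(4,3) · (1.6/3.7)^3 · (2.1/3.7)^1 ≈ 0.1836.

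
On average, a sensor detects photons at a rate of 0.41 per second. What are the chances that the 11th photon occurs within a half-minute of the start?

Over the interval, μ = 0.41 × 30 = 12.3 (a half-minute = 30 seconds).
The 11th arrival falls in the interval iff at least 11 events occur there: P(S_11 ≤ t) = P(N ≥ 11) = 1 − P(N ≤ 10) ≈ 0.6834.

0.6834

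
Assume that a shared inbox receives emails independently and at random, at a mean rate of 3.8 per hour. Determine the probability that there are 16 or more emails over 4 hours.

Over the interval, μ = 3.8 × 4 = 15.2 (4 hours).
P(N ≥ 16) = 1 − P(N ≤ 15) = 1 − Σ_{j=0}^{15} e^(−μ) μ^j/j! ≈ 0.4524.

0.4524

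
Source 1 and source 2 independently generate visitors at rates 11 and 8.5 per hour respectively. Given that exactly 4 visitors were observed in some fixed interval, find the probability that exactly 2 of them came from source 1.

0.3628

Given the total, each event is independently from source 1 with probability p = λ_1/(λ_1+λ_2) = 11/19.5 ≈ 0.5641.
So K ~ Binomial(4, 11/19.5): P(K = 2) = C(4,2) · (11/19.5)^2 · (8.5/19.5)^2 ≈ 0.3628.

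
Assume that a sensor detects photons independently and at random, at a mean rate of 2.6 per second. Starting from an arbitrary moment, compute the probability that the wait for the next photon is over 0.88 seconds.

0.1015

The wait for the next event is exponential with rate λ = 2.6 per second.
P(T > 0.88) = e^(−λt) = e^(−2.6 × 0.88) = e^(−2.288) ≈ 0.1015.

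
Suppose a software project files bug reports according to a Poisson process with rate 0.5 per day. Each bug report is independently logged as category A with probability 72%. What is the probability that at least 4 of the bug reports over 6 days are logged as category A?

0.1728

Thinning: the bug reports that are logged as category A themselves form a Poisson process with rate 0.72 × 0.5 = 0.36 per day.
Over the interval, μ = 0.36 × 6 = 2.16 (6 days).
P(N ≥ 4) = 1 − P(N ≤ 3) ≈ 0.1728.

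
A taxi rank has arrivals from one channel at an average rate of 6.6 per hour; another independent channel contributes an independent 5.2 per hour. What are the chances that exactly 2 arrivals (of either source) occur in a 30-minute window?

0.0477

Independent Poisson processes superpose: combined rate λ = 6.6 + 5.2 = 11.8 per hour.
Over the interval, μ = 11.8 × 0.5 = 5.9 (a 30-minute window = 0.5 hours).
P(N = 2) = e^(−5.9) · 5.9^2/2! ≈ 0.0477.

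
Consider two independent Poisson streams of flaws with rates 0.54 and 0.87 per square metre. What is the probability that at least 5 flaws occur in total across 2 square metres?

0.1555

Independent Poisson processes superpose: combined rate λ = 0.54 + 0.87 = 1.41 per square metre.
Over the interval, μ = 1.41 × 2 = 2.82 (2 square metres).
P(N ≥ 5) = 1 − P(N ≤ 4) ≈ 0.1555.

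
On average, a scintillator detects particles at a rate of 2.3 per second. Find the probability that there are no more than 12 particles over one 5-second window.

Over the interval, μ = 2.3 × 5 = 11.5 (a 5-second window = 5 seconds).
P(N ≤ 12) = Σ_{j=0}^{12} e^(−μ) μ^j/j! ≈ 0.6329.

0.6329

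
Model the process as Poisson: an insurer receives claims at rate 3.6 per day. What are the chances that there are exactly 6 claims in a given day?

With mean μ = 3.6 per day,
P(N = 6) = e^(−μ) μ^6/6! = e^(−3.6) · 3.6^6/720 ≈ 0.0826.

0.0826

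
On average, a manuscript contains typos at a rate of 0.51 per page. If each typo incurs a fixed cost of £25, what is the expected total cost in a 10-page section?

£127.5

E[N] = 0.51 × 10 = 5.1 (a 10-page section = 10 pages); E[cost] = 5.1 × £25 = £127.5.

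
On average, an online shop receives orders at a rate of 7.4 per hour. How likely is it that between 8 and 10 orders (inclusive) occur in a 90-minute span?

0.3112

Over the interval, μ = 7.4 × 1.5 = 11.1 (a 90-minute span = 1.5 hours).
P(8 ≤ N ≤ 10) = Σ_{j=8}^{10} e^(−11.1) · 11.1^j/j! ≈ 0.3112.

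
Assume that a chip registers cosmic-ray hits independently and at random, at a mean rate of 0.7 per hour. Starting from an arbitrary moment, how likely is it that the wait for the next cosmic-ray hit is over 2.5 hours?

The wait for the next event is exponential with rate λ = 0.7 per hour.
P(T > 2.5) = e^(−λt) = e^(−0.7 × 2.5) = e^(−1.75) ≈ 0.1738.

0.1738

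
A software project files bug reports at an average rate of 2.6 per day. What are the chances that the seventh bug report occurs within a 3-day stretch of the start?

Over the interval, μ = 2.6 × 3 = 7.8 (a 3-day stretch = 3 days).
The seventh arrival falls in the interval iff at least 7 events occur there: P(S_7 ≤ t) = P(N ≥ 7) = 1 − P(N ≤ 6) ≈ 0.6616.

0.6616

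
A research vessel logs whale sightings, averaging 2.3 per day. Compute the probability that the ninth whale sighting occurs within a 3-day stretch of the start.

Over the interval, μ = 2.3 × 3 = 6.9 (a 3-day stretch = 3 days).
The ninth arrival falls in the interval iff at least 9 events occur there: P(S_9 ≤ t) = P(N ≥ 9) = 1 − P(N ≤ 8) ≈ 0.2580.

0.2580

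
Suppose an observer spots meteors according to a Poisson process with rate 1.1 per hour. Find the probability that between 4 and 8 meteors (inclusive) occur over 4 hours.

Over the interval, μ = 1.1 × 4 = 4.4 (4 hours).
P(4 ≤ N ≤ 8) = Σ_{j=4}^{8} e^(−4.4) · 4.4^j/j! ≈ 0.6047.

0.6047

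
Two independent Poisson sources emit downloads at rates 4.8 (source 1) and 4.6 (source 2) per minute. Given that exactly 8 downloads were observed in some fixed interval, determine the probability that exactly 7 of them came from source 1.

Given the total, each event is independently from source 1 with probability p = λ_1/(λ_1+λ_2) = 4.8/9.4 ≈ 0.5106.
So K ~ Binomial(8, 4.8/9.4): P(K = 7) = C(8,7) · (4.8/9.4)^7 · (4.6/9.4)^1 ≈ 0.0354.

0.0354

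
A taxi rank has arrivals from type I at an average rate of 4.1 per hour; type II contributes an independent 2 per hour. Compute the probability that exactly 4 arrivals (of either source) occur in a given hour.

Independent Poisson processes superpose: combined rate λ = 4.1 + 2 = 6.1 per hour.
So μ = 6.1.
P(N = 4) = e^(−6.1) · 6.1^4/4! ≈ 0.1294.

0.1294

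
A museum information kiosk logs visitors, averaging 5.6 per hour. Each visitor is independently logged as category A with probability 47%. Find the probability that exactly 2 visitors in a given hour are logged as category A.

Thinning: the visitors that are logged as category A themselves form a Poisson process with rate 0.47 × 5.6 = 2.632 per hour.
So μ = 2.632.
P(N = 2) = e^(−2.632) · 2.632^2/2! ≈ 0.2492.

0.2492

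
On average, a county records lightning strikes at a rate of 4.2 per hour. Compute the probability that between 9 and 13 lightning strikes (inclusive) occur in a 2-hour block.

Over the interval, μ = 4.2 × 2 = 8.4 (a 2-hour block = 2 hours).
P(9 ≤ N ≤ 13) = Σ_{j=9}^{13} e^(−8.4) · 8.4^j/j! ≈ 0.4155.

0.4155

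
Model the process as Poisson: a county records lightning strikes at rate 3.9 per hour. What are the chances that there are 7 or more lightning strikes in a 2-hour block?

0.6616

Over the interval, μ = 3.9 × 2 = 7.8 (a 2-hour block = 2 hours).
P(N ≥ 7) = 1 − P(N ≤ 6) = 1 − Σ_{j=0}^{6} e^(−μ) μ^j/j! ≈ 0.6616.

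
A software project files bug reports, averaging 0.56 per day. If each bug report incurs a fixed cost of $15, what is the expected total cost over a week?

$58.8

E[N] = 0.56 × 7 = 3.92 (a week = 7 days); E[cost] = 3.92 × $15 = $58.8.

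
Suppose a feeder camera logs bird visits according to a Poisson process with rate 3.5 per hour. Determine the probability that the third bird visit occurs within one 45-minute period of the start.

Over the interval, μ = 3.5 × 0.75 = 2.625 (a 45-minute period = 0.75 hours).
The third arrival falls in the interval iff at least 3 events occur there: P(S_3 ≤ t) = P(N ≥ 3) = 1 − P(N ≤ 2) ≈ 0.4878.

0.4878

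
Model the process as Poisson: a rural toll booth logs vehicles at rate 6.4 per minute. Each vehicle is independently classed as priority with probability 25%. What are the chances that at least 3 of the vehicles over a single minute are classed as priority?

0.2166

Thinning: the vehicles that are classed as priority themselves form a Poisson process with rate 0.25 × 6.4 = 1.6 per minute.
So μ = 1.6.
P(N ≥ 3) = 1 − P(N ≤ 2) ≈ 0.2166.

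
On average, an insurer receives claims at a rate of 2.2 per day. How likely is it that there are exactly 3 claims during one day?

0.1966

With mean μ = 2.2 per day,
P(N = 3) = e^(−μ) μ^3/3! = e^(−2.2) · 2.2^3/6 ≈ 0.1966.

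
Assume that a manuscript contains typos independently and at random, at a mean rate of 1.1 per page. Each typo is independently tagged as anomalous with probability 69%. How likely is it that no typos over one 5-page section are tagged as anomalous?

Thinning: the typos that are tagged as anomalous themselves form a Poisson process with rate 0.69 × 1.1 = 0.759 per page.
Over the interval, μ = 0.759 × 5 = 3.795 (a 5-page section = 5 pages).
P(N = 0) = e^(−3.795) · 3.795^0/0! ≈ 0.0225.

0.0225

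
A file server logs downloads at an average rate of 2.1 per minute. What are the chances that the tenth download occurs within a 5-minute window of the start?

0.6029

Over the interval, μ = 2.1 × 5 = 10.5 (a 5-minute window = 5 minutes).
The tenth arrival falls in the interval iff at least 10 events occur there: P(S_10 ≤ t) = P(N ≥ 10) = 1 − P(N ≤ 9) ≈ 0.6029.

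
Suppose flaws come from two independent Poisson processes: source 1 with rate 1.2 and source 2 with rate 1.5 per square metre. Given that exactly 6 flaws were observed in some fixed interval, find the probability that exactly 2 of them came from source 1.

0.2823

Given the total, each event is independently from source 1 with probability p = λ_1/(λ_1+λ_2) = 1.2/2.7 ≈ 0.4444.
So K ~ Binomial(6, 1.2/2.7): P(K = 2) = C(6,2) · (1.2/2.7)^2 · (1.5/2.7)^4 ≈ 0.2823.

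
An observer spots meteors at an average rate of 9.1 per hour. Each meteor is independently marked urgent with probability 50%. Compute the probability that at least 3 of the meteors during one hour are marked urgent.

Thinning: the meteors that are marked urgent themselves form a Poisson process with rate 0.5 × 9.1 = 4.55 per hour.
So μ = 4.55.
P(N ≥ 3) = 1 − P(N ≤ 2) ≈ 0.8320.

0.8320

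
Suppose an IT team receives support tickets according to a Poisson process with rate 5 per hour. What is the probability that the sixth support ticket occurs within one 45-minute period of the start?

0.1771

Over the interval, μ = 5 × 0.75 = 3.75 (a 45-minute period = 0.75 hours).
The sixth arrival falls in the interval iff at least 6 events occur there: P(S_6 ≤ t) = P(N ≥ 6) = 1 − P(N ≤ 5) ≈ 0.1771.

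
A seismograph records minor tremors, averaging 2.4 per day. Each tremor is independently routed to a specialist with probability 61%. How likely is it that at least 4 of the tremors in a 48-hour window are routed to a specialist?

Thinning: the tremors that are routed to a specialist themselves form a Poisson process with rate 0.61 × 2.4 = 1.464 per day.
Over the interval, μ = 1.464 × 2 = 2.928 (a 48-hour window = 2 days).
P(N ≥ 4) = 1 − P(N ≤ 3) ≈ 0.3366.

0.3366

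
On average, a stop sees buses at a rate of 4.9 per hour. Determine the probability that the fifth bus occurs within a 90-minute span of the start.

Over the interval, μ = 4.9 × 1.5 = 7.35 (a 90-minute span = 1.5 hours).
The fifth arrival falls in the interval iff at least 5 events occur there: P(S_5 ≤ t) = P(N ≥ 5) = 1 − P(N ≤ 4) ≈ 0.8566.

0.8566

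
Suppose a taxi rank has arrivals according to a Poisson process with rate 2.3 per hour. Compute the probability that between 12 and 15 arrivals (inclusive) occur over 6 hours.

0.4117

Over the interval, μ = 2.3 × 6 = 13.8 (6 hours).
P(12 ≤ N ≤ 15) = Σ_{j=12}^{15} e^(−13.8) · 13.8^j/j! ≈ 0.4117.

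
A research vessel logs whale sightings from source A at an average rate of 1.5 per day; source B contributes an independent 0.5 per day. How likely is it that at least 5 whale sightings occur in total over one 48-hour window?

Independent Poisson processes superpose: combined rate λ = 1.5 + 0.5 = 2 per day.
Over the interval, μ = 2 × 2 = 4 (a 48-hour window = 2 days).
P(N ≥ 5) = 1 − P(N ≤ 4) ≈ 0.3712.

0.3712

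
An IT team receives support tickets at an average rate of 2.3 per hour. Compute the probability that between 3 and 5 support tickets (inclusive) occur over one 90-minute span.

0.5340

Over the interval, μ = 2.3 × 1.5 = 3.45 (a 90-minute span = 1.5 hours).
P(3 ≤ N ≤ 5) = Σ_{j=3}^{5} e^(−3.45) · 3.45^j/j! ≈ 0.5340.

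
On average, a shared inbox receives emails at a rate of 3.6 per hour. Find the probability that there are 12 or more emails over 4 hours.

0.7723

Over the interval, μ = 3.6 × 4 = 14.4 (4 hours).
P(N ≥ 12) = 1 − P(N ≤ 11) = 1 − Σ_{j=0}^{11} e^(−μ) μ^j/j! ≈ 0.7723.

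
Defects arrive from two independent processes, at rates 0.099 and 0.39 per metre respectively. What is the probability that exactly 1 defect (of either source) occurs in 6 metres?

0.1560

Independent Poisson processes superpose: combined rate λ = 0.099 + 0.39 = 0.489 per metre.
Over the interval, μ = 0.489 × 6 = 2.934 (6 metres).
P(N = 1) = e^(−2.934) · 2.934^1/1! ≈ 0.1560.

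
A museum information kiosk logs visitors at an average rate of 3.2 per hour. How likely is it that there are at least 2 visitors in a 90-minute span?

Over the interval, μ = 3.2 × 1.5 = 4.8 (a 90-minute span = 1.5 hours).
P(N ≥ 2) = 1 − P(N ≤ 1) = 1 − Σ_{j=0}^{1} e^(−μ) μ^j/j! ≈ 0.9523.

0.9523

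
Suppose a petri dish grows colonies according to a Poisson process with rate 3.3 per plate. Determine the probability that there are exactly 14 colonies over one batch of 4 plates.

Over the interval, μ = 3.3 × 4 = 13.2 (a batch of 4 plates = 4 plates).
P(N = 14) = e^(−μ) μ^14/14! = e^(−13.2) · 13.2^14/87178291200 ≈ 0.1035.

0.1035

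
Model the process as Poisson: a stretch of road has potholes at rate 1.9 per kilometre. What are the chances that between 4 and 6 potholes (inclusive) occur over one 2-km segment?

Over the interval, μ = 1.9 × 2 = 3.8 (a 2-km segment = 2 kilometres).
P(4 ≤ N ≤ 6) = Σ_{j=4}^{6} e^(−3.8) · 3.8^j/j! ≈ 0.4356.

0.4356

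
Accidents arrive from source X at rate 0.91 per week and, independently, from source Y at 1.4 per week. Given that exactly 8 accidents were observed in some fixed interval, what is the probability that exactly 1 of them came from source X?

Given the total, each event is independently from source X with probability p = λ_X/(λ_X+λ_Y) = 0.91/2.31 ≈ 0.3939.
So K ~ Binomial(8, 0.91/2.31): P(K = 1) = C(8,1) · (0.91/2.31)^1 · (1.4/2.31)^7 ≈ 0.0947.

0.0947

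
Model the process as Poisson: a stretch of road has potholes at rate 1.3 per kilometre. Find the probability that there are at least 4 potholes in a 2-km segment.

0.2640

Over the interval, μ = 1.3 × 2 = 2.6 (a 2-km segment = 2 kilometres).
P(N ≥ 4) = 1 − P(N ≤ 3) = 1 − Σ_{j=0}^{3} e^(−μ) μ^j/j! ≈ 0.2640.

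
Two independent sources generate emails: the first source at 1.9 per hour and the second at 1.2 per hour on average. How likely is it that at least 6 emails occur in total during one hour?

Independent Poisson processes superpose: combined rate λ = 1.9 + 1.2 = 3.1 per hour.
So μ = 3.1.
P(N ≥ 6) = 1 − P(N ≤ 5) ≈ 0.0943.

0.0943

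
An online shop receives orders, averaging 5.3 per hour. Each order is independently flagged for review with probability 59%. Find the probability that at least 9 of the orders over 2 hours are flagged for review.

0.1801

Thinning: the orders that are flagged for review themselves form a Poisson process with rate 0.59 × 5.3 = 3.127 per hour.
Over the interval, μ = 3.127 × 2 = 6.254 (2 hours).
P(N ≥ 9) = 1 − P(N ≤ 8) ≈ 0.1801.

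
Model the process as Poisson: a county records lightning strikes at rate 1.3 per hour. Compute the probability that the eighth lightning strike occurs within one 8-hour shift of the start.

0.8137

Over the interval, μ = 1.3 × 8 = 10.4 (an 8-hour shift = 8 hours).
The eighth arrival falls in the interval iff at least 8 events occur there: P(S_8 ≤ t) = P(N ≥ 8) = 1 − P(N ≤ 7) ≈ 0.8137.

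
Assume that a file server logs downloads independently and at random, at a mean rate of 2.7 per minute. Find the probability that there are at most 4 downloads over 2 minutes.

Over the interval, μ = 2.7 × 2 = 5.4 (2 minutes).
P(N ≤ 4) = Σ_{j=0}^{4} e^(−μ) μ^j/j! ≈ 0.3733.

0.3733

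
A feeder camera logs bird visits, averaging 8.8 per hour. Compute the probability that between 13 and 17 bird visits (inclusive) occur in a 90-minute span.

0.4378

Over the interval, μ = 8.8 × 1.5 = 13.2 (a 90-minute span = 1.5 hours).
P(13 ≤ N ≤ 17) = Σ_{j=13}^{17} e^(−13.2) · 13.2^j/j! ≈ 0.4378.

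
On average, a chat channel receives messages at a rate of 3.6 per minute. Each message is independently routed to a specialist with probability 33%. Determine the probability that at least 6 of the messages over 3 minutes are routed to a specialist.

Thinning: the messages that are routed to a specialist themselves form a Poisson process with rate 0.33 × 3.6 = 1.188 per minute.
Over the interval, μ = 1.188 × 3 = 3.564 (3 minutes).
P(N ≥ 6) = 1 − P(N ≤ 5) ≈ 0.1510.

0.1510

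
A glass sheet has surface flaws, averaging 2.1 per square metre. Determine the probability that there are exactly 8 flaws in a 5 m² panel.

Over the interval, μ = 2.1 × 5 = 10.5 (a 5 m² panel = 5 square metres).
P(N = 8) = e^(−μ) μ^8/8! = e^(−10.5) · 10.5^8/40320 ≈ 0.1009.

0.1009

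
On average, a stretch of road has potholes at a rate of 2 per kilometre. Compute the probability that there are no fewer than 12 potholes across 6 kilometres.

0.5384

Over the interval, μ = 2 × 6 = 12 (6 kilometres).
P(N ≥ 12) = 1 − P(N ≤ 11) = 1 − Σ_{j=0}^{11} e^(−μ) μ^j/j! ≈ 0.5384.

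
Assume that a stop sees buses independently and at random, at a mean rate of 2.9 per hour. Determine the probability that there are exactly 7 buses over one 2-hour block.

Over the interval, μ = 2.9 × 2 = 5.8 (a 2-hour block = 2 hours).
P(N = 7) = e^(−μ) μ^7/7! = e^(−5.8) · 5.8^7/5040 ≈ 0.1326.

0.1326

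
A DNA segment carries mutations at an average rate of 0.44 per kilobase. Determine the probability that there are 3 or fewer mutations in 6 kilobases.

Over the interval, μ = 0.44 × 6 = 2.64 (6 kilobases).
P(N ≤ 3) = Σ_{j=0}^{3} e^(−μ) μ^j/j! ≈ 0.7273.

0.7273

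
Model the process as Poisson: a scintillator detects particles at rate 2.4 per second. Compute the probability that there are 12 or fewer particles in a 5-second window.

Over the interval, μ = 2.4 × 5 = 12 (a 5-second window = 5 seconds).
P(N ≤ 12) = Σ_{j=0}^{12} e^(−μ) μ^j/j! ≈ 0.5760.

0.5760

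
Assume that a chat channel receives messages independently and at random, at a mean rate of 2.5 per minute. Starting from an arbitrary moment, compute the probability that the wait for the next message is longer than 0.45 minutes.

0.3247

The wait for the next event is exponential with rate λ = 2.5 per minute.
P(T > 0.45) = e^(−λt) = e^(−2.5 × 0.45) = e^(−1.125) ≈ 0.3247.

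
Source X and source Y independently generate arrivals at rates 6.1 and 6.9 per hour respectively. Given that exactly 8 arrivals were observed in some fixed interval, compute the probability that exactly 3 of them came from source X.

0.2437

Given the total, each event is independently from source X with probability p = λ_X/(λ_X+λ_Y) = 6.1/13 ≈ 0.4692.
So K ~ Binomial(8, 6.1/13): P(K = 3) = C(8,3) · (6.1/13)^3 · (6.9/13)^5 ≈ 0.2437.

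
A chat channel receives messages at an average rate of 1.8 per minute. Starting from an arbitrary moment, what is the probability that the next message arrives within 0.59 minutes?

Inter-arrival times are exponential with rate λ = 1.8 per minute.
P(T ≤ 0.59) = 1 − e^(−λt) = 1 − e^(−1.8 × 0.59) = 1 − e^(−1.062) ≈ 0.6542.

0.6542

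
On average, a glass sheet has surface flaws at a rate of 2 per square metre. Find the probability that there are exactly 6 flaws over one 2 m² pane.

Over the interval, μ = 2 × 2 = 4 (a 2 m² pane = 2 square metres).
P(N = 6) = e^(−μ) μ^6/6! = e^(−4) · 4^6/720 ≈ 0.1042.

0.1042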